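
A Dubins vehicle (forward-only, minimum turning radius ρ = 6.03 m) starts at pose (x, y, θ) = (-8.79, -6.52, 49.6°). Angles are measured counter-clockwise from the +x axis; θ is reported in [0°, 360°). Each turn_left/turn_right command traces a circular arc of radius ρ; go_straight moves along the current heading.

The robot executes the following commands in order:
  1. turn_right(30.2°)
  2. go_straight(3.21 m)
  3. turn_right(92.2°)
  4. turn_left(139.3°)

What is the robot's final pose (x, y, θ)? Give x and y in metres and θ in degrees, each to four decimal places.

set_pose: (x, y, θ) = (-8.7900, -6.5200, 49.6000°), ρ = 6.03
turn_right(30.2°): centre at ρ to the right, rotate −30.2° → (-6.2009, -4.7405, 19.4000°)
go_straight(3.21): x += 3.21·cos θ, y += 3.21·sin θ → (-3.1731, -3.6743, 19.4000°)
turn_right(92.2°): centre at ρ to the right, rotate −92.2° → (4.5901, -7.5788, -72.8000° ≡ 287.2000°)
turn_left(139.3°): centre at ρ to the left, rotate +139.3° → (15.8804, -8.2001, 426.5000° ≡ 66.5000°)

(15.8804, -8.2001, 66.5000°)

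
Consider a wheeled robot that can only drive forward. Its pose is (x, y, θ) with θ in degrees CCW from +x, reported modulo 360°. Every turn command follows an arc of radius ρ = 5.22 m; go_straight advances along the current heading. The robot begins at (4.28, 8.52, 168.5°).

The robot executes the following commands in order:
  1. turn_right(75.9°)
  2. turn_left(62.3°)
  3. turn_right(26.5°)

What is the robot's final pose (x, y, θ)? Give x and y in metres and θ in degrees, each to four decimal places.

(-4.7708, 19.3734, 128.4000°)

set_pose: (x, y, θ) = (4.2800, 8.5200, 168.5000°), ρ = 5.22
turn_right(75.9°): centre at ρ to the right, rotate −75.9° → (0.1061, 13.3984, 92.6000°)
turn_left(62.3°): centre at ρ to the left, rotate +62.3° → (-2.8942, 17.8887, 154.9000°)
turn_right(26.5°): centre at ρ to the right, rotate −26.5° → (-4.7708, 19.3734, 128.4000°)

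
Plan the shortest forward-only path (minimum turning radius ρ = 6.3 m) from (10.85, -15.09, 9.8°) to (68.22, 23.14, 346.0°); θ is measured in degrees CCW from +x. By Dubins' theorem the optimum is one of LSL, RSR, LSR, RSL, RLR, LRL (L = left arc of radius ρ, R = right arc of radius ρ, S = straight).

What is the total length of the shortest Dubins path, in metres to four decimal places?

69.6555 m

Let ψ = atan2(Δy, Δx) = atan2(38.23, 57.37) = 33.6785° be the start→goal bearing.
Normalize: d = |goal − start| / ρ = 68.940915/6.3 = 10.943002, α = (θ_start − ψ) mod 360° = 336.1215° = 5.866426 rad, β = (θ_goal − ψ) mod 360° = 312.3215° = 5.451038 rad.
Common terms: sin α = -0.404799, cos α = 0.914406, sin β = -0.739379, cos β = 0.673289, cos(α−β) = 0.914960, d² = 119.749302. Work in radians in the unit-radius frame; every candidate has L = ρ·(t + p + q).
LSL: p² = 2 + d² − 2cos(α−β) + 2d(sin α − sin β) = 127.241999; p = √p² = 11.280160; φ = atan2(cos β − cos α, d + sin α − sin β) = -0.021377 rad; t = (φ − α) mod 2π = 0.395382 rad, q = (β − φ) mod 2π = 5.472415 rad → L = 6.3·(0.395382 + 11.280160 + 5.472415) = 6.3·17.147956 = 108.032126 m
RSR: p² = 2 + d² − 2cos(α−β) + 2d(sin β − sin α) = 112.596767; p = √p² = 10.611162; φ = atan2(cos α − cos β, d − sin α + sin β) = 0.022725 rad; t = (α − φ) mod 2π = 5.843701 rad, q = (φ − β) mod 2π = 0.854872 rad → L = 6.3·(5.843701 + 10.611162 + 0.854872) = 6.3·17.309736 = 109.051337 m
LSR: p² = d² − 2 + 2cos(α−β) + 2d(sin α + sin β) = 94.537733; p = √p² = 9.723052; φ = atan2(−cos α − cos β, d + sin α + sin β) − atan2(−2, p) = 0.042234 rad; t = (φ − α) mod 2π = 0.458993 rad, q = (φ − β) mod 2π = 0.874382 rad → L = 6.3·(0.458993 + 9.723052 + 0.874382) = 6.3·11.056426 = 69.655486 m
RSL: p² = d² − 2 + 2cos(α−β) − 2d(sin α + sin β) = 144.620710; p = √p² = 12.025835; φ = atan2(cos α + cos β, d − sin α − sin β) − atan2(2, p) = -0.034194 rad; t = (α − φ) mod 2π = 5.900620 rad, q = (β − φ) mod 2π = 5.485232 rad → L = 6.3·(5.900620 + 12.025835 + 5.485232) = 6.3·23.411688 = 147.493633 m
RLR: c = (6 − d² + 2cos(α−β) + 2d(sin α − sin β))/8 = -13.074596, |c| > 1 → infeasible
LRL: c = (6 − d² + 2cos(α−β) − 2d(sin α − sin β))/8 = -14.905250, |c| > 1 → infeasible
Shortest: LSR with L = 69.655486 m ≈ 69.6555 m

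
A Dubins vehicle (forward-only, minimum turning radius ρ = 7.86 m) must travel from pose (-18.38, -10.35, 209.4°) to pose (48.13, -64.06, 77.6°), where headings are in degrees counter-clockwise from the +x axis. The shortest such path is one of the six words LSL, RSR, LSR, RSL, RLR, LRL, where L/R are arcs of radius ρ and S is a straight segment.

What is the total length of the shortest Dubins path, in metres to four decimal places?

Let ψ = atan2(Δy, Δx) = atan2(-53.71, 66.51) = -38.9225° be the start→goal bearing.
Normalize: d = |goal − start| / ρ = 85.488854/7.86 = 10.876445, α = (θ_start − ψ) mod 360° = 248.3225° = 4.334046 rad, β = (θ_goal − ψ) mod 360° = 116.5225° = 2.033702 rad.
Common terms: sin α = -0.929278, cos α = -0.369381, sin β = 0.894759, cos β = -0.446550, cos(α−β) = -0.666532, d² = 118.297046. Work in radians in the unit-radius frame; every candidate has L = ρ·(t + p + q).
LSL: p² = 2 + d² − 2cos(α−β) + 2d(sin α − sin β) = 81.952042; p = √p² = 9.052737; φ = atan2(cos β − cos α, d + sin α − sin β) = -0.008524 rad; t = (φ − α) mod 2π = 1.940615 rad, q = (β − φ) mod 2π = 2.042226 rad → L = 7.86·(1.940615 + 9.052737 + 2.042226) = 7.86·13.035578 = 102.459644 m
RSR: p² = 2 + d² − 2cos(α−β) + 2d(sin β − sin α) = 161.308180; p = √p² = 12.700716; φ = atan2(cos α − cos β, d − sin α + sin β) = 0.006076 rad; t = (α − φ) mod 2π = 4.327970 rad, q = (φ − β) mod 2π = 4.255559 rad → L = 7.86·(4.327970 + 12.700716 + 4.255559) = 7.86·21.284245 = 167.294166 m
LSR: p² = d² − 2 + 2cos(α−β) + 2d(sin α + sin β) = 114.213092; p = √p² = 10.687053; φ = atan2(−cos α − cos β, d + sin α + sin β) − atan2(−2, p) = 0.260118 rad; t = (φ − α) mod 2π = 2.209257 rad, q = (φ − β) mod 2π = 4.509601 rad → L = 7.86·(2.209257 + 10.687053 + 4.509601) = 7.86·17.405911 = 136.810463 m
RSL: p² = d² − 2 + 2cos(α−β) − 2d(sin α + sin β) = 115.714871; p = √p² = 10.757085; φ = atan2(cos α + cos β, d − sin α − sin β) − atan2(2, p) = -0.258467 rad; t = (α − φ) mod 2π = 4.592513 rad, q = (β − φ) mod 2π = 2.292169 rad → L = 7.86·(4.592513 + 10.757085 + 2.292169) = 7.86·17.641766 = 138.664282 m
RLR: c = (6 − d² + 2cos(α−β) + 2d(sin α − sin β))/8 = -19.163522, |c| > 1 → infeasible
LRL: c = (6 − d² + 2cos(α−β) − 2d(sin α − sin β))/8 = -9.244005, |c| > 1 → infeasible
Shortest: LSL with L = 102.459644 m ≈ 102.4596 m

102.4596 m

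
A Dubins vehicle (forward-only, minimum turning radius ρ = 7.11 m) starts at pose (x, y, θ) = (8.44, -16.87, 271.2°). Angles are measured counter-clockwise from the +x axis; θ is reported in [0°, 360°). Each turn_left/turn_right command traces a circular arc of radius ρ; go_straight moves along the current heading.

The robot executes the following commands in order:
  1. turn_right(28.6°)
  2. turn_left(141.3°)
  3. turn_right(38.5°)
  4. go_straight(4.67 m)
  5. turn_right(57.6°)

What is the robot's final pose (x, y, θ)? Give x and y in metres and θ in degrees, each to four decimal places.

(31.0062, -35.5673, 287.8000°)

set_pose: (x, y, θ) = (8.4400, -16.8700, 271.2000°), ρ = 7.11
turn_right(28.6°): centre at ρ to the right, rotate −28.6° → (7.6439, -20.2909, 242.6000°)
turn_left(141.3°): centre at ρ to the left, rotate +141.3° → (16.8369, -30.0633, 383.9000° ≡ 23.9000°)
turn_right(38.5°): centre at ρ to the right, rotate −38.5° → (21.5096, -29.6832, -14.6000° ≡ 345.4000°)
go_straight(4.67): x += 4.67·cos θ, y += 4.67·sin θ → (26.0288, -30.8604, 345.4000°)
turn_right(57.6°): centre at ρ to the right, rotate −57.6° → (31.0062, -35.5673, 287.8000°)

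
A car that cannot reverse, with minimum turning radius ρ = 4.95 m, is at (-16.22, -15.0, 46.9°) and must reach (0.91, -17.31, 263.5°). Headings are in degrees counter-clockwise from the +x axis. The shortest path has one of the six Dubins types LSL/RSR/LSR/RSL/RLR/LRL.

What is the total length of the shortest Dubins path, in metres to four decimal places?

21.1400 m

Let ψ = atan2(Δy, Δx) = atan2(-2.31, 17.13) = -7.6801° be the start→goal bearing.
Normalize: d = |goal − start| / ρ = 17.285051/4.95 = 3.491930, α = (θ_start − ψ) mod 360° = 54.5801° = 0.952602 rad, β = (θ_goal − ψ) mod 360° = 271.1801° = 4.732985 rad.
Common terms: sin α = 0.814926, cos α = 0.579565, sin β = -0.999788, cos β = 0.020595, cos(α−β) = -0.802817, d² = 12.193572. Work in radians in the unit-radius frame; every candidate has L = ρ·(t + p + q).
LSL: p² = 2 + d² − 2cos(α−β) + 2d(sin α − sin β) = 28.472915; p = √p² = 5.336002; φ = atan2(cos β − cos α, d + sin α − sin β) = -0.104947 rad; t = (φ − α) mod 2π = 5.225636 rad, q = (β − φ) mod 2π = 4.837932 rad → L = 4.95·(5.225636 + 5.336002 + 4.837932) = 4.95·15.399570 = 76.227873 m
RSR: p² = 2 + d² − 2cos(α−β) + 2d(sin β − sin α) = 3.125499; p = √p² = 1.767908; φ = atan2(cos α − cos β, d − sin α + sin β) = 0.321696 rad; t = (α − φ) mod 2π = 0.630906 rad, q = (φ − β) mod 2π = 1.871896 rad → L = 4.95·(0.630906 + 1.767908 + 1.871896) = 4.95·4.270710 = 21.140016 m
LSR: p² = d² − 2 + 2cos(α−β) + 2d(sin α + sin β) = 7.296889; p = √p² = 2.701276; φ = atan2(−cos α − cos β, d + sin α + sin β) − atan2(−2, p) = 0.457799 rad; t = (φ − α) mod 2π = 5.788382 rad, q = (φ − β) mod 2π = 2.007999 rad → L = 4.95·(5.788382 + 2.701276 + 2.007999) = 4.95·10.497657 = 51.963402 m
RSL: p² = d² − 2 + 2cos(α−β) − 2d(sin α + sin β) = 9.878985; p = √p² = 3.143085; φ = atan2(cos α + cos β, d − sin α − sin β) − atan2(2, p) = -0.404894 rad; t = (α − φ) mod 2π = 1.357496 rad, q = (β − φ) mod 2π = 5.137879 rad → L = 4.95·(1.357496 + 3.143085 + 5.137879) = 4.95·9.638461 = 47.710380 m
RLR: c = (6 − d² + 2cos(α−β) + 2d(sin α − sin β))/8 = 0.609313; p = 2π − arccos c = 5.367582 rad; φ = atan2(cos α − cos β, d − sin α + sin β) = 0.321696 rad; t = (α − φ + p/2) mod 2π = 3.314697 rad, q = (α − β − t + p) mod 2π = 4.555687 rad → L = 4.95·(3.314697 + 5.367582 + 4.555687) = 4.95·13.237967 = 65.527937 m
LRL: c = (6 − d² + 2cos(α−β) − 2d(sin α − sin β))/8 = -2.559114, |c| > 1 → infeasible
Shortest: RSR with L = 21.140016 m ≈ 21.1400 m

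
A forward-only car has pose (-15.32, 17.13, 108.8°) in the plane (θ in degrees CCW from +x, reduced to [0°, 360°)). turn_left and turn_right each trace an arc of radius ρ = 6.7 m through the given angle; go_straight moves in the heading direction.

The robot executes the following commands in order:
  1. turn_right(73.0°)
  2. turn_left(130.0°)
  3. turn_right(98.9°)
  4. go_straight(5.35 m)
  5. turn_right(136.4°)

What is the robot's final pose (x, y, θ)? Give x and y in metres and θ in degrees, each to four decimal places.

(-5.1541, 50.4154, 290.5000°)

set_pose: (x, y, θ) = (-15.3200, 17.1300, 108.8000°), ρ = 6.7
turn_right(73.0°): centre at ρ to the right, rotate −73.0° → (-12.8967, 24.7233, 35.8000°)
turn_left(130.0°): centre at ρ to the left, rotate +130.0° → (-15.1723, 36.6527, 165.8000°)
turn_right(98.9°): centre at ρ to the right, rotate −98.9° → (-19.6916, 45.7767, 66.9000°)
go_straight(5.35): x += 5.35·cos θ, y += 5.35·sin θ → (-17.5926, 50.6977, 66.9000°)
turn_right(136.4°): centre at ρ to the right, rotate −136.4° → (-5.1541, 50.4154, -69.5000° ≡ 290.5000°)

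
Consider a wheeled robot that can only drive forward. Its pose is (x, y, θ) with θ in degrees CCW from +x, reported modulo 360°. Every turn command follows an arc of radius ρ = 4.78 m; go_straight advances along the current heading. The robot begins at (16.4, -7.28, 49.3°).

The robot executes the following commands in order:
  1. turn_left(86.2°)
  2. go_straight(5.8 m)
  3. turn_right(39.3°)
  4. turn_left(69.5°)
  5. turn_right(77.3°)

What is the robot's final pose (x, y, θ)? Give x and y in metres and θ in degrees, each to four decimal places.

set_pose: (x, y, θ) = (16.4000, -7.2800, 49.3000°), ρ = 4.78
turn_left(86.2°): centre at ρ to the left, rotate +86.2° → (16.1265, -0.7536, 135.5000°)
go_straight(5.8): x += 5.8·cos θ, y += 5.8·sin θ → (11.9896, 3.3116, 135.5000°)
turn_right(39.3°): centre at ρ to the right, rotate −39.3° → (10.5879, 6.2047, 96.2000°)
turn_left(69.5°): centre at ρ to the left, rotate +69.5° → (7.0165, 10.3204, 165.7000°)
turn_right(77.3°): centre at ρ to the right, rotate −77.3° → (3.4190, 15.0858, 88.4000°)

(3.4190, 15.0858, 88.4000°)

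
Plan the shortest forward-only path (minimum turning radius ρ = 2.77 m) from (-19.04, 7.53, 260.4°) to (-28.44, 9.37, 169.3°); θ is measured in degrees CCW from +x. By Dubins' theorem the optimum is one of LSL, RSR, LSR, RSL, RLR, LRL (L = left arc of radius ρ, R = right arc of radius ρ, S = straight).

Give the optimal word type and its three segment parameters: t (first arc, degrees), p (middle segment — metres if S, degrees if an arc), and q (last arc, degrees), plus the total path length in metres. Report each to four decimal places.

RSL: t = 119.1011°, p = 4.7656 m, q = 28.0011°, L = 11.8773 m

Let ψ = atan2(Δy, Δx) = atan2(1.84, -9.40) = 168.9247° be the start→goal bearing.
Normalize: d = |goal − start| / ρ = 9.578392/2.77 = 3.457903, α = (θ_start − ψ) mod 360° = 91.4753° = 1.596545 rad, β = (θ_goal − ψ) mod 360° = 0.3753° = 0.006550 rad.
Common terms: sin α = 0.999669, cos α = -0.025746, sin β = 0.006550, cos β = 0.999979, cos(α−β) = -0.019197, d² = 11.957096. Work in radians in the unit-radius frame; every candidate has L = ρ·(t + p + q).
LSL: p² = 2 + d² − 2cos(α−β) + 2d(sin α − sin β) = 20.863704; p = √p² = 4.567680; φ = atan2(cos β − cos α, d + sin α − sin β) = 0.226493 rad; t = (φ − α) mod 2π = 4.913133 rad, q = (β − φ) mod 2π = 6.063243 rad → L = 2.77·(4.913133 + 4.567680 + 6.063243) = 2.77·15.544056 = 43.057035 m
RSR: p² = 2 + d² − 2cos(α−β) + 2d(sin β − sin α) = 7.127277; p = √p² = 2.669696; φ = atan2(cos α − cos β, d − sin α + sin β) = -0.394352 rad; t = (α − φ) mod 2π = 1.990898 rad, q = (φ − β) mod 2π = 5.882283 rad → L = 2.77·(1.990898 + 2.669696 + 5.882283) = 2.77·10.542876 = 29.203767 m
LSR: p² = d² − 2 + 2cos(α−β) + 2d(sin α + sin β) = 16.877516; p = √p² = 4.108225; φ = atan2(−cos α − cos β, d + sin α + sin β) − atan2(−2, p) = 0.238188 rad; t = (φ − α) mod 2π = 4.924828 rad, q = (φ − β) mod 2π = 0.231637 rad → L = 2.77·(4.924828 + 4.108225 + 0.231637) = 2.77·9.264690 = 25.663192 m
RSL: p² = d² − 2 + 2cos(α−β) − 2d(sin α + sin β) = 2.959886; p = √p² = 1.720432; φ = atan2(cos α + cos β, d − sin α − sin β) − atan2(2, p) = -0.482162 rad; t = (α − φ) mod 2π = 2.078707 rad, q = (β − φ) mod 2π = 0.488712 rad → L = 2.77·(2.078707 + 1.720432 + 0.488712) = 2.77·4.287851 = 11.877348 m
RLR: c = (6 − d² + 2cos(α−β) + 2d(sin α − sin β))/8 = 0.109090; p = 2π − arccos c = 4.821697 rad; φ = atan2(cos α − cos β, d − sin α + sin β) = -0.394352 rad; t = (α − φ + p/2) mod 2π = 4.401746 rad, q = (α − β − t + p) mod 2π = 2.009946 rad → L = 2.77·(4.401746 + 4.821697 + 2.009946) = 2.77·11.233389 = 31.116487 m
LRL: c = (6 − d² + 2cos(α−β) − 2d(sin α − sin β))/8 = -1.607963, |c| > 1 → infeasible
Shortest: RSL with L = 11.877348 m ≈ 11.8773 m
Convert RSL to answer units (arcs ×180/π): t = 2.078707·180/π = 119.1011°, p = ρ·p = 2.77·1.720432 = 4.7656 m, q = 0.488712·180/π = 28.0011°, L = 11.8773 m.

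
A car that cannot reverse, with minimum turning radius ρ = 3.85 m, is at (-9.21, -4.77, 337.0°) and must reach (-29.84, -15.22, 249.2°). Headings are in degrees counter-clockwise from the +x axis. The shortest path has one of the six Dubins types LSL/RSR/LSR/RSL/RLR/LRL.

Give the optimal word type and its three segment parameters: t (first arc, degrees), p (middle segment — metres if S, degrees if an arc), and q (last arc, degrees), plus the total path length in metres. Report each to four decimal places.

RSL: t = 154.9047°, p = 15.8187 m, q = 67.1047°, L = 30.7367 m

Let ψ = atan2(Δy, Δx) = atan2(-10.45, -20.63) = -153.1358° be the start→goal bearing.
Normalize: d = |goal − start| / ρ = 23.125730/3.85 = 6.006683, α = (θ_start − ψ) mod 360° = 130.1358° = 2.271298 rad, β = (θ_goal − ψ) mod 360° = 42.3358° = 0.738899 rad.
Common terms: sin α = 0.764519, cos α = -0.644601, sin β = 0.673474, cos β = 0.739211, cos(α−β) = 0.038388, d² = 36.080243. Work in radians in the unit-radius frame; every candidate has L = ρ·(t + p + q).
LSL: p² = 2 + d² − 2cos(α−β) + 2d(sin α − sin β) = 39.097219; p = √p² = 6.252777; φ = atan2(cos β − cos α, d + sin α − sin β) = 0.223159 rad; t = (φ − α) mod 2π = 4.235047 rad, q = (β − φ) mod 2π = 0.515740 rad → L = 3.85·(4.235047 + 6.252777 + 0.515740) = 3.85·11.003563 = 42.363718 m
RSR: p² = 2 + d² − 2cos(α−β) + 2d(sin β − sin α) = 36.909715; p = √p² = 6.075337; φ = atan2(cos α − cos β, d − sin α + sin β) = -0.229792 rad; t = (α − φ) mod 2π = 2.501090 rad, q = (φ − β) mod 2π = 5.314494 rad → L = 3.85·(2.501090 + 6.075337 + 5.314494) = 3.85·13.890921 = 53.480046 m
LSR: p² = d² − 2 + 2cos(α−β) + 2d(sin α + sin β) = 51.432159; p = √p² = 7.171622; φ = atan2(−cos α − cos β, d + sin α + sin β) − atan2(−2, p) = 0.259259 rad; t = (φ − α) mod 2π = 4.271147 rad, q = (φ − β) mod 2π = 5.803546 rad → L = 3.85·(4.271147 + 7.171622 + 5.803546) = 3.85·17.246314 = 66.398310 m
RSL: p² = d² − 2 + 2cos(α−β) − 2d(sin α + sin β) = 16.881878; p = √p² = 4.108756; φ = atan2(cos α + cos β, d − sin α − sin β) − atan2(2, p) = -0.432299 rad; t = (α − φ) mod 2π = 2.703597 rad, q = (β − φ) mod 2π = 1.171198 rad → L = 3.85·(2.703597 + 4.108756 + 1.171198) = 3.85·7.983550 = 30.736669 m
RLR: c = (6 − d² + 2cos(α−β) + 2d(sin α − sin β))/8 = -3.613714, |c| > 1 → infeasible
LRL: c = (6 − d² + 2cos(α−β) − 2d(sin α − sin β))/8 = -3.887152, |c| > 1 → infeasible
Shortest: RSL with L = 30.736669 m ≈ 30.7367 m
Convert RSL to answer units (arcs ×180/π): t = 2.703597·180/π = 154.9047°, p = ρ·p = 3.85·4.108756 = 15.8187 m, q = 1.171198·180/π = 67.1047°, L = 30.7367 m.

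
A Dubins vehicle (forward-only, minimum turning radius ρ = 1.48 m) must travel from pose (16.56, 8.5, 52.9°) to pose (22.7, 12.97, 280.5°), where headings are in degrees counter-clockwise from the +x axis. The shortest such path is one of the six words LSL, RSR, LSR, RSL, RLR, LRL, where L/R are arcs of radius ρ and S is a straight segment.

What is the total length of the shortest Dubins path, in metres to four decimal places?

9.6023 m

Let ψ = atan2(Δy, Δx) = atan2(4.47, 6.14) = 36.0551° be the start→goal bearing.
Normalize: d = |goal − start| / ρ = 7.594768/1.48 = 5.131600, α = (θ_start − ψ) mod 360° = 16.8449° = 0.293999 rad, β = (θ_goal − ψ) mod 360° = 244.4449° = 4.266368 rad.
Common terms: sin α = 0.289782, cos α = 0.957093, sin β = -0.902171, cos β = -0.431379, cos(α−β) = -0.674302, d² = 26.333318. Work in radians in the unit-radius frame; every candidate has L = ρ·(t + p + q).
LSL: p² = 2 + d² − 2cos(α−β) + 2d(sin α − sin β) = 41.915171; p = √p² = 6.474193; φ = atan2(cos β − cos α, d + sin α − sin β) = -0.216142 rad; t = (φ − α) mod 2π = 5.773045 rad, q = (β − φ) mod 2π = 4.482510 rad → L = 1.48·(5.773045 + 6.474193 + 4.482510) = 1.48·16.729747 = 24.760026 m
RSR: p² = 2 + d² − 2cos(α−β) + 2d(sin β − sin α) = 17.448675; p = √p² = 4.177161; φ = atan2(cos α − cos β, d − sin α + sin β) = 0.338843 rad; t = (α − φ) mod 2π = 6.238341 rad, q = (φ − β) mod 2π = 2.355660 rad → L = 1.48·(6.238341 + 4.177161 + 2.355660) = 1.48·12.771162 = 18.901320 m
LSR: p² = d² − 2 + 2cos(α−β) + 2d(sin α + sin β) = 16.699643; p = √p² = 4.086520; φ = atan2(−cos α − cos β, d + sin α + sin β) − atan2(−2, p) = 0.339335 rad; t = (φ − α) mod 2π = 0.045336 rad, q = (φ − β) mod 2π = 2.356152 rad → L = 1.48·(0.045336 + 4.086520 + 2.356152) = 1.48·6.488008 = 9.602251 m
RSL: p² = d² − 2 + 2cos(α−β) − 2d(sin α + sin β) = 29.269784; p = √p² = 5.410156; φ = atan2(cos α + cos β, d − sin α − sin β) − atan2(2, p) = -0.262824 rad; t = (α − φ) mod 2π = 0.556823 rad, q = (β − φ) mod 2π = 4.529193 rad → L = 1.48·(0.556823 + 5.410156 + 4.529193) = 1.48·10.496171 = 15.534333 m
RLR: c = (6 − d² + 2cos(α−β) + 2d(sin α − sin β))/8 = -1.181084, |c| > 1 → infeasible
LRL: c = (6 − d² + 2cos(α−β) − 2d(sin α − sin β))/8 = -4.239396, |c| > 1 → infeasible
Shortest: LSR with L = 9.602251 m ≈ 9.6023 m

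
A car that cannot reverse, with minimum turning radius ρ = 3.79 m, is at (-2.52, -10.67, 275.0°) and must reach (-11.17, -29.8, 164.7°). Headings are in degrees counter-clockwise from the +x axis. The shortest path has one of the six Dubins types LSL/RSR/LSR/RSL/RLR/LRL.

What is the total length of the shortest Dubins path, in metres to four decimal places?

22.9279 m

Let ψ = atan2(Δy, Δx) = atan2(-19.13, -8.65) = -114.3310° be the start→goal bearing.
Normalize: d = |goal − start| / ρ = 20.994747/3.79 = 5.539511, α = (θ_start − ψ) mod 360° = 29.3310° = 0.511923 rad, β = (θ_goal − ψ) mod 360° = 279.0310° = 4.870010 rad.
Common terms: sin α = 0.489855, cos α = 0.871804, sin β = -0.987603, cos β = 0.156969, cos(α−β) = -0.346936, d² = 30.686183. Work in radians in the unit-radius frame; every candidate has L = ρ·(t + p + q).
LSL: p² = 2 + d² − 2cos(α−β) + 2d(sin α − sin β) = 49.748845; p = √p² = 7.053286; φ = atan2(cos β − cos α, d + sin α − sin β) = -0.101522 rad; t = (φ − α) mod 2π = 5.669740 rad, q = (β − φ) mod 2π = 4.971532 rad → L = 3.79·(5.669740 + 7.053286 + 4.971532) = 3.79·17.694559 = 67.062377 m
RSR: p² = 2 + d² − 2cos(α−β) + 2d(sin β − sin α) = 17.011263; p = √p² = 4.124471; φ = atan2(cos α − cos β, d − sin α + sin β) = 0.174195 rad; t = (α − φ) mod 2π = 0.337728 rad, q = (φ − β) mod 2π = 1.587370 rad → L = 3.79·(0.337728 + 4.124471 + 1.587370) = 3.79·6.049569 = 22.927868 m
LSR: p² = d² − 2 + 2cos(α−β) + 2d(sin α + sin β) = 22.477741; p = √p² = 4.741070; φ = atan2(−cos α − cos β, d + sin α + sin β) − atan2(−2, p) = 0.197909 rad; t = (φ − α) mod 2π = 5.969171 rad, q = (φ − β) mod 2π = 1.611084 rad → L = 3.79·(5.969171 + 4.741070 + 1.611084) = 3.79·12.321325 = 46.697821 m
RSL: p² = d² − 2 + 2cos(α−β) − 2d(sin α + sin β) = 33.506882; p = √p² = 5.788513; φ = atan2(cos α + cos β, d − sin α − sin β) − atan2(2, p) = -0.163888 rad; t = (α − φ) mod 2π = 0.675811 rad, q = (β − φ) mod 2π = 5.033898 rad → L = 3.79·(0.675811 + 5.788513 + 5.033898) = 3.79·11.498222 = 43.578262 m
RLR: c = (6 − d² + 2cos(α−β) + 2d(sin α − sin β))/8 = -1.126408, |c| > 1 → infeasible
LRL: c = (6 − d² + 2cos(α−β) − 2d(sin α − sin β))/8 = -5.218606, |c| > 1 → infeasible
Shortest: RSR with L = 22.927868 m ≈ 22.9279 m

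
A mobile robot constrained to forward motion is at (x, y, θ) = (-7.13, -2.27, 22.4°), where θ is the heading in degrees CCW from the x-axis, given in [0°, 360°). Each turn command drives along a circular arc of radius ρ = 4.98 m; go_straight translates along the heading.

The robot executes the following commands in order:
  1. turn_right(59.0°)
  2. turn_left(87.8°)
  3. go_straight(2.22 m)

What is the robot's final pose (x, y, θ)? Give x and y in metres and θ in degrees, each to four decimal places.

(5.9783, -0.2685, 51.2000°)

set_pose: (x, y, θ) = (-7.1300, -2.2700, 22.4000°), ρ = 4.98
turn_right(59.0°): centre at ρ to the right, rotate −59.0° → (-2.2631, -2.8762, -36.6000° ≡ 323.4000°)
turn_left(87.8°): centre at ρ to the left, rotate +87.8° → (4.5872, -1.9987, 411.2000° ≡ 51.2000°)
go_straight(2.22): x += 2.22·cos θ, y += 2.22·sin θ → (5.9783, -0.2685, 51.2000°)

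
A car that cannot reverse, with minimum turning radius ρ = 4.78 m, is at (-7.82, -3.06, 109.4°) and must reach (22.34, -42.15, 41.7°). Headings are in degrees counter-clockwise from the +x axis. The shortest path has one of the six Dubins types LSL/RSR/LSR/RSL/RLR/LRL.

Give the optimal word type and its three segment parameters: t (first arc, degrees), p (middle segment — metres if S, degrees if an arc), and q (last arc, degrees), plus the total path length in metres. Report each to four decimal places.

RSL: t = 180.9331°, p = 42.3160 m, q = 113.2331°, L = 66.8573 m

Let ψ = atan2(Δy, Δx) = atan2(-39.09, 30.16) = -52.3479° be the start→goal bearing.
Normalize: d = |goal − start| / ρ = 49.372601/4.78 = 10.328996, α = (θ_start − ψ) mod 360° = 161.7479° = 2.823034 rad, β = (θ_goal − ψ) mod 360° = 94.0479° = 1.641446 rad.
Common terms: sin α = 0.313198, cos α = -0.949688, sin β = 0.997505, cos β = -0.070591, cos(α−β) = 0.379456, d² = 106.688158. Work in radians in the unit-radius frame; every candidate has L = ρ·(t + p + q).
LSL: p² = 2 + d² − 2cos(α−β) + 2d(sin α − sin β) = 93.792836; p = √p² = 9.684670; φ = atan2(cos β − cos α, d + sin α − sin β) = 0.090897 rad; t = (φ − α) mod 2π = 3.551049 rad, q = (β − φ) mod 2π = 1.550549 rad → L = 4.78·(3.551049 + 9.684670 + 1.550549) = 4.78·14.786268 = 70.678359 m
RSR: p² = 2 + d² − 2cos(α−β) + 2d(sin β − sin α) = 122.065654; p = √p² = 11.048333; φ = atan2(cos α − cos β, d − sin α + sin β) = -0.079652 rad; t = (α − φ) mod 2π = 2.902686 rad, q = (φ − β) mod 2π = 4.562087 rad → L = 4.78·(2.902686 + 11.048333 + 4.562087) = 4.78·18.513106 = 88.492646 m
LSR: p² = d² − 2 + 2cos(α−β) + 2d(sin α + sin β) = 132.523577; p = √p² = 11.511888; φ = atan2(−cos α − cos β, d + sin α + sin β) − atan2(−2, p) = 0.259448 rad; t = (φ − α) mod 2π = 3.719600 rad, q = (φ − β) mod 2π = 4.901188 rad → L = 4.78·(3.719600 + 11.511888 + 4.901188) = 4.78·20.132676 = 96.234190 m
RSL: p² = d² − 2 + 2cos(α−β) − 2d(sin α + sin β) = 78.370563; p = √p² = 8.852715; φ = atan2(cos α + cos β, d − sin α − sin β) − atan2(2, p) = -0.334845 rad; t = (α − φ) mod 2π = 3.157878 rad, q = (β − φ) mod 2π = 1.976290 rad → L = 4.78·(3.157878 + 8.852715 + 1.976290) = 4.78·13.986884 = 66.857305 m
RLR: c = (6 − d² + 2cos(α−β) + 2d(sin α − sin β))/8 = -14.258207, |c| > 1 → infeasible
LRL: c = (6 − d² + 2cos(α−β) − 2d(sin α − sin β))/8 = -10.724105, |c| > 1 → infeasible
Shortest: RSL with L = 66.857305 m ≈ 66.8573 m
Convert RSL to answer units (arcs ×180/π): t = 3.157878·180/π = 180.9331°, p = ρ·p = 4.78·8.852715 = 42.3160 m, q = 1.976290·180/π = 113.2331°, L = 66.8573 m.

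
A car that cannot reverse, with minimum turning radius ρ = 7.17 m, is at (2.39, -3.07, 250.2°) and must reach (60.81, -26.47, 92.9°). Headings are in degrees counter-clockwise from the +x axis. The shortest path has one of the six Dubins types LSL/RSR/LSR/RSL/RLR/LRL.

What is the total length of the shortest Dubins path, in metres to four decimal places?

74.7273 m

Let ψ = atan2(Δy, Δx) = atan2(-23.40, 58.42) = -21.8285° be the start→goal bearing.
Normalize: d = |goal − start| / ρ = 62.932157/7.17 = 8.777149, α = (θ_start − ψ) mod 360° = 272.0285° = 4.747792 rad, β = (θ_goal − ψ) mod 360° = 114.7285° = 2.002389 rad.
Common terms: sin α = -0.999373, cos α = 0.035396, sin β = 0.908301, cos β = -0.418318, cos(α−β) = -0.922538, d² = 77.038342. Work in radians in the unit-radius frame; every candidate has L = ρ·(t + p + q).
LSL: p² = 2 + d² − 2cos(α−β) + 2d(sin α − sin β) = 47.395543; p = √p² = 6.884442; φ = atan2(cos β − cos α, d + sin α − sin β) = -0.065952 rad; t = (φ − α) mod 2π = 1.469441 rad, q = (β − φ) mod 2π = 2.068341 rad → L = 7.17·(1.469441 + 6.884442 + 2.068341) = 7.17·10.422224 = 74.727349 m
RSR: p² = 2 + d² − 2cos(α−β) + 2d(sin β − sin α) = 114.371293; p = √p² = 10.694451; φ = atan2(cos α − cos β, d − sin α + sin β) = 0.042438 rad; t = (α − φ) mod 2π = 4.705354 rad, q = (φ − β) mod 2π = 4.323234 rad → L = 7.17·(4.705354 + 10.694451 + 4.323234) = 7.17·19.723040 = 141.414195 m
LSR: p² = d² − 2 + 2cos(α−β) + 2d(sin α + sin β) = 71.594545; p = √p² = 8.461356; φ = atan2(−cos α − cos β, d + sin α + sin β) − atan2(−2, p) = 0.276165 rad; t = (φ − α) mod 2π = 1.811558 rad, q = (φ − β) mod 2π = 4.556961 rad → L = 7.17·(1.811558 + 8.461356 + 4.556961) = 7.17·14.829874 = 106.330200 m
RSL: p² = d² − 2 + 2cos(α−β) − 2d(sin α + sin β) = 74.791986; p = √p² = 8.648236; φ = atan2(cos α + cos β, d − sin α − sin β) − atan2(2, p) = -0.270418 rad; t = (α − φ) mod 2π = 5.018210 rad, q = (β − φ) mod 2π = 2.272807 rad → L = 7.17·(5.018210 + 8.648236 + 2.272807) = 7.17·15.939254 = 114.284450 m
RLR: c = (6 − d² + 2cos(α−β) + 2d(sin α − sin β))/8 = -13.296412, |c| > 1 → infeasible
LRL: c = (6 − d² + 2cos(α−β) − 2d(sin α − sin β))/8 = -4.924443, |c| > 1 → infeasible
Shortest: LSL with L = 74.727349 m ≈ 74.7273 m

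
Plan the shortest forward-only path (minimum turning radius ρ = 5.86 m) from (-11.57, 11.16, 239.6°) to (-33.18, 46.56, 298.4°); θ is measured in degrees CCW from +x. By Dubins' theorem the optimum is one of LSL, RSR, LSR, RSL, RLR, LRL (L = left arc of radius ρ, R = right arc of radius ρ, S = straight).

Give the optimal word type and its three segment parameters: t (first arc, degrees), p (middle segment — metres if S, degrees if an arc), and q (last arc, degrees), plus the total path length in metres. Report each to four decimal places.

Let ψ = atan2(Δy, Δx) = atan2(35.40, -21.61) = 121.4021° be the start→goal bearing.
Normalize: d = |goal − start| / ρ = 41.474716/5.86 = 7.077597, α = (θ_start − ψ) mod 360° = 118.1979° = 2.062943 rad, β = (θ_goal − ψ) mod 360° = 176.9979° = 3.089197 rad.
Common terms: sin α = 0.881320, cos α = -0.472519, sin β = 0.052372, cos β = -0.998628, cos(α−β) = 0.518027, d² = 50.092374. Work in radians in the unit-radius frame; every candidate has L = ρ·(t + p + q).
LSL: p² = 2 + d² − 2cos(α−β) + 2d(sin α − sin β) = 62.790248; p = √p² = 7.924030; φ = atan2(cos β − cos α, d + sin α − sin β) = -0.066443 rad; t = (φ − α) mod 2π = 4.153799 rad, q = (β − φ) mod 2π = 3.155640 rad → L = 5.86·(4.153799 + 7.924030 + 3.155640) = 5.86·15.233469 = 89.268126 m
RSR: p² = 2 + d² − 2cos(α−β) + 2d(sin β − sin α) = 39.322393; p = √p² = 6.270757; φ = atan2(cos α − cos β, d − sin α + sin β) = 0.083997 rad; t = (α − φ) mod 2π = 1.978946 rad, q = (φ − β) mod 2π = 3.277986 rad → L = 5.86·(1.978946 + 6.270757 + 3.277986) = 5.86·11.527689 = 67.552256 m
LSR: p² = d² − 2 + 2cos(α−β) + 2d(sin α + sin β) = 62.345024; p = √p² = 7.895887; φ = atan2(−cos α − cos β, d + sin α + sin β) − atan2(−2, p) = 0.429690 rad; t = (φ − α) mod 2π = 4.649932 rad, q = (φ − β) mod 2π = 3.623678 rad → L = 5.86·(4.649932 + 7.895887 + 3.623678) = 5.86·16.169496 = 94.753249 m
RSL: p² = d² − 2 + 2cos(α−β) − 2d(sin α + sin β) = 35.911833; p = √p² = 5.992648; φ = atan2(cos α + cos β, d − sin α − sin β) − atan2(2, p) = -0.557142 rad; t = (α − φ) mod 2π = 2.620085 rad, q = (β − φ) mod 2π = 3.646339 rad → L = 5.86·(2.620085 + 5.992648 + 3.646339) = 5.86·12.259072 = 71.838160 m
RLR: c = (6 − d² + 2cos(α−β) + 2d(sin α − sin β))/8 = -3.915299, |c| > 1 → infeasible
LRL: c = (6 − d² + 2cos(α−β) − 2d(sin α − sin β))/8 = -6.848781, |c| > 1 → infeasible
Shortest: RSR with L = 67.552256 m ≈ 67.5523 m
Convert RSR to answer units (arcs ×180/π): t = 1.978946·180/π = 113.3852°, p = ρ·p = 5.86·6.270757 = 36.7466 m, q = 3.277986·180/π = 187.8148°, L = 67.5523 m.

RSR: t = 113.3852°, p = 36.7466 m, q = 187.8148°, L = 67.5523 m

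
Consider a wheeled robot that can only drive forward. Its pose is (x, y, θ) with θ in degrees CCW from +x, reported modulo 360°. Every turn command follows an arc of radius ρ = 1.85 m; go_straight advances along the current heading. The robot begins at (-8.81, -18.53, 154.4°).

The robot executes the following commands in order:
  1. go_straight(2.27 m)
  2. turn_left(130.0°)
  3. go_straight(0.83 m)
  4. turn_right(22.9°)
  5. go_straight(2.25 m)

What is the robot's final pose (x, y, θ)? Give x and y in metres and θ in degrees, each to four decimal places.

(-13.5368, -23.4404, 261.5000°)

set_pose: (x, y, θ) = (-8.8100, -18.5300, 154.4000°), ρ = 1.85
go_straight(2.27): x += 2.27·cos θ, y += 2.27·sin θ → (-10.8572, -17.5492, 154.4000°)
turn_left(130.0°): centre at ρ to the left, rotate +130.0° → (-13.4484, -19.6776, 284.4000°)
go_straight(0.83): x += 0.83·cos θ, y += 0.83·sin θ → (-13.2420, -20.4816, 284.4000°)
turn_right(22.9°): centre at ρ to the right, rotate −22.9° → (-13.2042, -21.2151, 261.5000°)
go_straight(2.25): x += 2.25·cos θ, y += 2.25·sin θ → (-13.5368, -23.4404, 261.5000°)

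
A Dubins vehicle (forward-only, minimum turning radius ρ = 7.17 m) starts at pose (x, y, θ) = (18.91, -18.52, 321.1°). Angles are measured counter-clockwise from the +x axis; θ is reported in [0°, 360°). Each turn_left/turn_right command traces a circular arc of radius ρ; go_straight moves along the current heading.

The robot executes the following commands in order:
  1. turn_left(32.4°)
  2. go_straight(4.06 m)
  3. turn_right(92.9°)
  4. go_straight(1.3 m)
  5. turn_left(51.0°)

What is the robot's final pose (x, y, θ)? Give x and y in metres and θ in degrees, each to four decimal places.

(34.3965, -36.0324, 311.6000°)

set_pose: (x, y, θ) = (18.9100, -18.5200, 321.1000°), ρ = 7.17
turn_left(32.4°): centre at ρ to the left, rotate +32.4° → (22.6008, -20.0639, 353.5000°)
go_straight(4.06): x += 4.06·cos θ, y += 4.06·sin θ → (26.6347, -20.5235, 353.5000°)
turn_right(92.9°): centre at ρ to the right, rotate −92.9° → (32.8968, -28.8185, 260.6000°)
go_straight(1.3): x += 1.3·cos θ, y += 1.3·sin θ → (32.6845, -30.1010, 260.6000°)
turn_left(51.0°): centre at ρ to the left, rotate +51.0° → (34.3965, -36.0324, 311.6000°)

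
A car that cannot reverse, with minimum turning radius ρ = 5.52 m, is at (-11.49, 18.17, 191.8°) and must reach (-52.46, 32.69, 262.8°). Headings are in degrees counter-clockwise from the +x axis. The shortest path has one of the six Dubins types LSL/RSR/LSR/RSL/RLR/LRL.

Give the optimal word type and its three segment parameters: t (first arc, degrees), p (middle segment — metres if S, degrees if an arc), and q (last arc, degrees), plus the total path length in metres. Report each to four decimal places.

Let ψ = atan2(Δy, Δx) = atan2(14.52, -40.97) = 160.4854° be the start→goal bearing.
Normalize: d = |goal − start| / ρ = 43.466899/5.52 = 7.874438, α = (θ_start − ψ) mod 360° = 31.3146° = 0.546543 rad, β = (θ_goal − ψ) mod 360° = 102.3146° = 1.785727 rad.
Common terms: sin α = 0.519737, cos α = 0.854326, sin β = 0.976991, cos β = -0.213280, cos(α−β) = 0.325568, d² = 62.006777. Work in radians in the unit-radius frame; every candidate has L = ρ·(t + p + q).
LSL: p² = 2 + d² − 2cos(α−β) + 2d(sin α − sin β) = 56.154402; p = √p² = 7.493624; φ = atan2(cos β − cos α, d + sin α − sin β) = -0.142955 rad; t = (φ − α) mod 2π = 5.593687 rad, q = (β − φ) mod 2π = 1.928682 rad → L = 5.52·(5.593687 + 7.493624 + 1.928682) = 5.52·15.015993 = 82.888282 m
RSR: p² = 2 + d² − 2cos(α−β) + 2d(sin β − sin α) = 70.556880; p = √p² = 8.399814; φ = atan2(cos α − cos β, d − sin α + sin β) = 0.127443 rad; t = (α − φ) mod 2π = 0.419100 rad, q = (φ − β) mod 2π = 4.624902 rad → L = 5.52·(0.419100 + 8.399814 + 4.624902) = 5.52·13.443816 = 74.209863 m
LSR: p² = d² − 2 + 2cos(α−β) + 2d(sin α + sin β) = 84.229702; p = √p² = 9.177674; φ = atan2(−cos α − cos β, d + sin α + sin β) − atan2(−2, p) = 0.146266 rad; t = (φ − α) mod 2π = 5.882908 rad, q = (φ − β) mod 2π = 4.643724 rad → L = 5.52·(5.882908 + 9.177674 + 4.643724) = 5.52·19.704306 = 108.767770 m
RSL: p² = d² − 2 + 2cos(α−β) − 2d(sin α + sin β) = 37.086125; p = √p² = 6.089838; φ = atan2(cos α + cos β, d − sin α − sin β) − atan2(2, p) = -0.217141 rad; t = (α − φ) mod 2π = 0.763684 rad, q = (β − φ) mod 2π = 2.002868 rad → L = 5.52·(0.763684 + 6.089838 + 2.002868) = 5.52·8.856390 = 48.887275 m
RLR: c = (6 − d² + 2cos(α−β) + 2d(sin α − sin β))/8 = -7.819610, |c| > 1 → infeasible
LRL: c = (6 − d² + 2cos(α−β) − 2d(sin α − sin β))/8 = -6.019300, |c| > 1 → infeasible
Shortest: RSL with L = 48.887275 m ≈ 48.8873 m
Convert RSL to answer units (arcs ×180/π): t = 0.763684·180/π = 43.7559°, p = ρ·p = 5.52·6.089838 = 33.6159 m, q = 2.002868·180/π = 114.7559°, L = 48.8873 m.

RSL: t = 43.7559°, p = 33.6159 m, q = 114.7559°, L = 48.8873 m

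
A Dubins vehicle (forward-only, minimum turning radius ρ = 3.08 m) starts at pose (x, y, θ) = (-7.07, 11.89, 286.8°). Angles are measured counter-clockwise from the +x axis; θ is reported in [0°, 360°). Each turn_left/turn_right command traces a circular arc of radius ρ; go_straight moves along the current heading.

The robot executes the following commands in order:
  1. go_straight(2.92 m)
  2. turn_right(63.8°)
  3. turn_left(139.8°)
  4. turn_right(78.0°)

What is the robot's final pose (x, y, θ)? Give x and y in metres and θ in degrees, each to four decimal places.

(-1.6947, -1.6666, 284.8000°)

set_pose: (x, y, θ) = (-7.0700, 11.8900, 286.8000°), ρ = 3.08
go_straight(2.92): x += 2.92·cos θ, y += 2.92·sin θ → (-6.2260, 9.0946, 286.8000°)
turn_right(63.8°): centre at ρ to the right, rotate −63.8° → (-7.0740, 5.9518, 223.0000°)
turn_left(139.8°): centre at ρ to the left, rotate +139.8° → (-4.8230, 0.6229, 362.8000° ≡ 2.8000°)
turn_right(78.0°): centre at ρ to the right, rotate −78.0° → (-1.6947, -1.6666, -75.2000° ≡ 284.8000°)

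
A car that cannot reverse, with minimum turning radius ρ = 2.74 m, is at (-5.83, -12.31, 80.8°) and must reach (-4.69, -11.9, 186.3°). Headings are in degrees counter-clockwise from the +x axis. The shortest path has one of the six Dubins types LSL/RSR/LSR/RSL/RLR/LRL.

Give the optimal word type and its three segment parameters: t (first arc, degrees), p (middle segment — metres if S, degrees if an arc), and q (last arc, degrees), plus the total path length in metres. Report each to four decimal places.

LRL: t = 38.6272°, p = 306.0029°, q = 12.8757°, L = 17.0967 m

Let ψ = atan2(Δy, Δx) = atan2(0.41, 1.14) = 19.7811° be the start→goal bearing.
Normalize: d = |goal − start| / ρ = 1.211487/2.74 = 0.442148, α = (θ_start − ψ) mod 360° = 61.0189° = 1.064981 rad, β = (θ_goal − ψ) mod 360° = 166.5189° = 2.906303 rad.
Common terms: sin α = 0.874780, cos α = 0.484521, sin β = 0.233124, cos β = -0.972447, cos(α−β) = -0.267238, d² = 0.195495. Work in radians in the unit-radius frame; every candidate has L = ρ·(t + p + q).
LSL: p² = 2 + d² − 2cos(α−β) + 2d(sin α − sin β) = 3.297386; p = √p² = 1.815871; φ = atan2(cos β − cos α, d + sin α − sin β) = -0.931226 rad; t = (φ − α) mod 2π = 4.286978 rad, q = (β − φ) mod 2π = 3.837529 rad → L = 2.74·(4.286978 + 1.815871 + 3.837529) = 2.74·9.940378 = 27.236636 m
RSR: p² = 2 + d² − 2cos(α−β) + 2d(sin β − sin α) = 2.162558; p = √p² = 1.470564; φ = atan2(cos α − cos β, d − sin α + sin β) = 1.706883 rad; t = (α − φ) mod 2π = 5.641283 rad, q = (φ − β) mod 2π = 5.083765 rad → L = 2.74·(5.641283 + 1.470564 + 5.083765) = 2.74·12.195612 = 33.415977 m
LSR: p² = d² − 2 + 2cos(α−β) + 2d(sin α + sin β) = -1.359266 < 0 → infeasible
RSL: p² = d² − 2 + 2cos(α−β) − 2d(sin α + sin β) = -3.318698 < 0 → infeasible
RLR: c = (6 − d² + 2cos(α−β) + 2d(sin α − sin β))/8 = 0.729680; p = 2π − arccos c = 5.530243 rad; φ = atan2(cos α − cos β, d − sin α + sin β) = 1.706883 rad; t = (α − φ + p/2) mod 2π = 2.123220 rad, q = (α − β − t + p) mod 2π = 1.565701 rad → L = 2.74·(2.123220 + 5.530243 + 1.565701) = 2.74·9.219164 = 25.260509 m
LRL: c = (6 − d² + 2cos(α−β) − 2d(sin α − sin β))/8 = 0.587827; p = 2π − arccos c = 5.340759 rad; φ = atan2(cos β − cos α, d + sin α − sin β) = -0.931226 rad; t = (φ − α + p/2) mod 2π = 0.674172 rad, q = (β − α − t + p) mod 2π = 0.224723 rad → L = 2.74·(0.674172 + 5.340759 + 0.224723) = 2.74·6.239655 = 17.096654 m
Shortest: LRL with L = 17.096654 m ≈ 17.0967 m
Convert LRL to answer units (arcs ×180/π): t = 0.674172·180/π = 38.6272°, p = 5.340759·180/π = 306.0029°, q = 0.224723·180/π = 12.8757°, L = 17.0967 m.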